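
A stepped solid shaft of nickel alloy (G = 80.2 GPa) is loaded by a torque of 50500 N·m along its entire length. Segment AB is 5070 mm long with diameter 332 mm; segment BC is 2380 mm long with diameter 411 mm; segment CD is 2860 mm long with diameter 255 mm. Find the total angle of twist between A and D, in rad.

0.00755 rad

J_AB = π(0.332)⁴/32 = 1.19×10^-3 m⁴; J_BC = π(0.411)⁴/32 = 2.80×10^-3 m⁴; J_CD = π(0.255)⁴/32 = 4.15×10^-4 m⁴.
θ = (T/G)·Σ L_i/J_i = (50500/80.2×10⁹)·(5.07/1.19×10^-3 + 2.38/2.80×10^-3 + 2.86/4.15×10^-4) = 7.550×10^-3 rad.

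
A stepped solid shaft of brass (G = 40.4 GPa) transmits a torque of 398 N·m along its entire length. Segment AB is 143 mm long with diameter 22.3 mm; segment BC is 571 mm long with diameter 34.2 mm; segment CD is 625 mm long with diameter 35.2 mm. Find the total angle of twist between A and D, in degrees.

J_AB = π(0.0223)⁴/32 = 2.43×10^-8 m⁴; J_BC = π(0.0342)⁴/32 = 1.34×10^-7 m⁴; J_CD = π(0.0352)⁴/32 = 1.51×10^-7 m⁴.
θ = (T/G)·Σ L_i/J_i = (398.0/40.4×10⁹)·(0.143/2.43×10^-8 + 0.571/1.34×10^-7 + 0.625/1.51×10^-7) = 0.1408 rad.

8.06°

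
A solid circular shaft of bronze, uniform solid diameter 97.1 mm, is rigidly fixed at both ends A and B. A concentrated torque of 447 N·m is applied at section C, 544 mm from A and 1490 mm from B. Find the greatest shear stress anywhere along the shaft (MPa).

With uniform GJ and both ends fixed, compatibility θ_AC = θ_CB gives T_A·a = T_B·b, together with T_A + T_B = T₀.
T_A = T₀·b/(a+b) = 447.0·1490/2034 = 327.4 N·m; T_B = 119.6 N·m.
τ in each portion: τ_AC = 1.82×10^6 Pa, τ_CB = 6.65×10^5 Pa; maximum is in AC.
τ_max = T_AC·r/J = 327.4·0.0485/8.73×10^-6 = 1.822×10^6 Pa.

1.82 MPa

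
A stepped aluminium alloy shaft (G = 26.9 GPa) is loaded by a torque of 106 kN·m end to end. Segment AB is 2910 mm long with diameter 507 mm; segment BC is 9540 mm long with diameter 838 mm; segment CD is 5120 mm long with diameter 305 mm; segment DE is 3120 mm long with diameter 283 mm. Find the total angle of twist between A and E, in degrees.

2.63°

J_AB = π(0.507)⁴/32 = 6.49×10^-3 m⁴; J_BC = π(0.838)⁴/32 = 0.0484 m⁴; J_CD = π(0.305)⁴/32 = 8.50×10^-4 m⁴; J_DE = π(0.283)⁴/32 = 6.30×10^-4 m⁴.
θ = (T/G)·Σ L_i/J_i = (106000/26.9×10⁹)·(2.91/6.49×10^-3 + 9.54/0.0484 + 5.12/8.50×10^-4 + 3.12/6.30×10^-4) = 0.04582 rad.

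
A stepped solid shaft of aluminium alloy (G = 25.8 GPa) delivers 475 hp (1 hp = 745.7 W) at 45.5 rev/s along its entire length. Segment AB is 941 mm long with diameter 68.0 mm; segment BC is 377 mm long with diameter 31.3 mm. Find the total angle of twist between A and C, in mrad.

214 mrad

ω = 2π·45.5 = 285.9 rad/s, so T = P/ω = 475×745.7 / 285.9 = 1239 N·m.
J_AB = π(0.0680)⁴/32 = 2.10×10^-6 m⁴; J_BC = π(0.0313)⁴/32 = 9.42×10^-8 m⁴.
θ = (T/G)·Σ L_i/J_i = (1239/25.8×10⁹)·(0.941/2.10×10^-6 + 0.377/9.42×10^-8) = 0.2137 rad.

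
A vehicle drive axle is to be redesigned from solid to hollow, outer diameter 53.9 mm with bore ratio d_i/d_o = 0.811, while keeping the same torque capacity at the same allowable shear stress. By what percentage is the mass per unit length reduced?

Equal τ_max and T ⇒ the solid shaft needs d_s³ = d_o³(1−k⁴), so d_s = 53.9·(1−0.811⁴)^(1/3) = 44.62 mm.
Area ratio A_h/A_s = d_o²(1−k²)/d_s² = (1−k²)/(1−k⁴)^(2/3) = 0.4994.
Mass saving = 1 − 0.4994 = 50.1 %.

50.1 %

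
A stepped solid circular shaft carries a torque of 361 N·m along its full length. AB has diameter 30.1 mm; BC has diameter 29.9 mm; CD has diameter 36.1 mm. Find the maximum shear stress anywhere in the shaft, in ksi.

Under the same torque, τ_max = 16T/(πd³) is largest where d is smallest — segment BC (d = 29.9 mm).
τ_max = 16·361.0/(π·(0.0299)³) = 6.878×10^7 Pa.

9.98 ksi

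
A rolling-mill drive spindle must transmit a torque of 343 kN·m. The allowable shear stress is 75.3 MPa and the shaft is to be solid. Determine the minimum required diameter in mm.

285 mm

For a solid shaft τ_max = 16T/(πd³), so d = (16T/(π τ_allow))^(1/3) = (16·343000/(π·7.53×10^7))^(1/3) = 0.2852 m.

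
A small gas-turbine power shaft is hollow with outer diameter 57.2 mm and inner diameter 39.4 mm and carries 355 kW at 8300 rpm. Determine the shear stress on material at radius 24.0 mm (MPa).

ω = 2π·8300/60 = 869.2 rad/s, so T = P/ω = 355×10³ / 869.2 = 408.4 N·m.
J = π(d_o⁴ − d_i⁴)/32 = π(0.0572⁴ − 0.0394⁴)/32 = 8.144×10^-7 m⁴.
Shear stress varies linearly with radius: τ = T·r/J = 408.4 × 0.0240 / 8.144×10^-7 = 1.204×10^7 Pa.

12.0 MPa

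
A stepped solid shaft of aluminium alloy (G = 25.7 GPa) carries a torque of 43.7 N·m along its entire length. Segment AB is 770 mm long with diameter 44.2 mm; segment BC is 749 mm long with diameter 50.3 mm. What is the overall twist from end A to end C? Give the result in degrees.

0.316°

J_AB = π(0.0442)⁴/32 = 3.75×10^-7 m⁴; J_BC = π(0.0503)⁴/32 = 6.28×10^-7 m⁴.
θ = (T/G)·Σ L_i/J_i = (43.70/25.7×10⁹)·(0.770/3.75×10^-7 + 0.749/6.28×10^-7) = 5.521×10^-3 rad.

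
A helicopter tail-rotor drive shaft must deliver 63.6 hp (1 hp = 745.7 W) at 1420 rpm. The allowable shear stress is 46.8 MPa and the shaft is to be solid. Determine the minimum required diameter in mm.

ω = 2π·1420/60 = 148.7 rad/s, so T = P/ω = 63.6×745.7 / 148.7 = 318.9 N·m.
For a solid shaft τ_max = 16T/(πd³), so d = (16T/(π τ_allow))^(1/3) = (16·318.9/(π·4.68×10^7))^(1/3) = 0.03262 m.

32.6 mm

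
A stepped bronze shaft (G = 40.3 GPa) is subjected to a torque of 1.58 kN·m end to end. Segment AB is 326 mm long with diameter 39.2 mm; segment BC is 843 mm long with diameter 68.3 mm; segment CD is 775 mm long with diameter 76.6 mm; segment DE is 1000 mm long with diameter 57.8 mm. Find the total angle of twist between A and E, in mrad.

J_AB = π(0.0392)⁴/32 = 2.32×10^-7 m⁴; J_BC = π(0.0683)⁴/32 = 2.14×10^-6 m⁴; J_CD = π(0.0766)⁴/32 = 3.38×10^-6 m⁴; J_DE = π(0.0578)⁴/32 = 1.10×10^-6 m⁴.
θ = (T/G)·Σ L_i/J_i = (1580/40.3×10⁹)·(0.326/2.32×10^-7 + 0.843/2.14×10^-6 + 0.775/3.38×10^-6 + 1.00/1.10×10^-6) = 0.1154 rad.

115 mrad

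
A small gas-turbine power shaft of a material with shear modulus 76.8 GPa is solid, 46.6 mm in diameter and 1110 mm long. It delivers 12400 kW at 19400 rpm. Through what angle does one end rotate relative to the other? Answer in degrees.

ω = 2π·19400/60 = 2032 rad/s, so T = P/ω = 12400×10³ / 2032 = 6104 N·m.
J = πd⁴/32 = π(0.0466)⁴/32 = 4.630×10^-7 m⁴.
θ = T·L/(G·J) = 6104 × 1.11 / (76.8×10⁹ × 4.630×10^-7) = 0.1906 rad.

10.9°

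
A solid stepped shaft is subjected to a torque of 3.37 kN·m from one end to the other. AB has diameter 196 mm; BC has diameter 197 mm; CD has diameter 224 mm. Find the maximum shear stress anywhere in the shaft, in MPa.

2.28 MPa

Under the same torque, τ_max = 16T/(πd³) is largest where d is smallest — segment AB (d = 196 mm).
τ_max = 16·3370/(π·(0.196)³) = 2.279×10^6 Pa.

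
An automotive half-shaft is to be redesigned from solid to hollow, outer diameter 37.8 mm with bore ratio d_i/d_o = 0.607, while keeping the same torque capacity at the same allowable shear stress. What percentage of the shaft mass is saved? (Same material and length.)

Equal τ_max and T ⇒ the solid shaft needs d_s³ = d_o³(1−k⁴), so d_s = 37.8·(1−0.607⁴)^(1/3) = 36.01 mm.
Area ratio A_h/A_s = d_o²(1−k²)/d_s² = (1−k²)/(1−k⁴)^(2/3) = 0.6961.
Mass saving = 1 − 0.6961 = 30.4 %.

30.4 %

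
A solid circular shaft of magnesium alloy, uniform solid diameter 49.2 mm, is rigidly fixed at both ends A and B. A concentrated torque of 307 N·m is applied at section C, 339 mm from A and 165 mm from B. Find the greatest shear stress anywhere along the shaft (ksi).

1.28 ksi

With uniform GJ and both ends fixed, compatibility θ_AC = θ_CB gives T_A·a = T_B·b, together with T_A + T_B = T₀.
T_A = T₀·b/(a+b) = 307.0·165/504.0 = 100.5 N·m; T_B = 206.5 N·m.
τ in each portion: τ_AC = 4.30×10^6 Pa, τ_CB = 8.83×10^6 Pa; maximum is in CB.
τ_max = T_CB·r/J = 206.5·0.0246/5.75×10^-7 = 8.830×10^6 Pa.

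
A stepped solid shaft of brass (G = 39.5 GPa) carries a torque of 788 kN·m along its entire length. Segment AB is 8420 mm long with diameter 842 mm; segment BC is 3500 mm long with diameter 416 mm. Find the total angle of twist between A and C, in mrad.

27.2 mrad

J_AB = π(0.842)⁴/32 = 0.0493 m⁴; J_BC = π(0.416)⁴/32 = 2.94×10^-3 m⁴.
θ = (T/G)·Σ L_i/J_i = (788000/39.5×10⁹)·(8.42/0.0493 + 3.50/2.94×10^-3) = 0.02715 rad.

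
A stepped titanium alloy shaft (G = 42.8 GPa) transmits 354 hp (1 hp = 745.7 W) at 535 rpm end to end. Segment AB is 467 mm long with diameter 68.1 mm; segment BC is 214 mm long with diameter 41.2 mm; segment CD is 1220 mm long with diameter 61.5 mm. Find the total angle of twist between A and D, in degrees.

ω = 2π·535/60 = 56.03 rad/s, so T = P/ω = 354×745.7 / 56.03 = 4712 N·m.
J_AB = π(0.0681)⁴/32 = 2.11×10^-6 m⁴; J_BC = π(0.0412)⁴/32 = 2.83×10^-7 m⁴; J_CD = π(0.0615)⁴/32 = 1.40×10^-6 m⁴.
θ = (T/G)·Σ L_i/J_i = (4712/42.8×10⁹)·(0.467/2.11×10^-6 + 0.214/2.83×10^-7 + 1.22/1.40×10^-6) = 0.2033 rad.

11.6°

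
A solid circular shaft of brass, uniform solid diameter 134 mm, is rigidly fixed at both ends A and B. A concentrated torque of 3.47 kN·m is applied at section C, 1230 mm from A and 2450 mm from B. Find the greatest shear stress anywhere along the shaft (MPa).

With uniform GJ and both ends fixed, compatibility θ_AC = θ_CB gives T_A·a = T_B·b, together with T_A + T_B = T₀.
T_A = T₀·b/(a+b) = 3470·2450/3680 = 2310 N·m; T_B = 1160 N·m.
τ in each portion: τ_AC = 4.89×10^6 Pa, τ_CB = 2.45×10^6 Pa; maximum is in AC.
τ_max = T_AC·r/J = 2310·0.0670/3.17×10^-5 = 4.890×10^6 Pa.

4.89 MPa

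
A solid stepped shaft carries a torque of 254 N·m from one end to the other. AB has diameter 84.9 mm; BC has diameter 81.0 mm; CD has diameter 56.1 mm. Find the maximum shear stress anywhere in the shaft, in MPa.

Under the same torque, τ_max = 16T/(πd³) is largest where d is smallest — segment CD (d = 56.1 mm).
τ_max = 16·254.0/(π·(0.0561)³) = 7.327×10^6 Pa.

7.33 MPa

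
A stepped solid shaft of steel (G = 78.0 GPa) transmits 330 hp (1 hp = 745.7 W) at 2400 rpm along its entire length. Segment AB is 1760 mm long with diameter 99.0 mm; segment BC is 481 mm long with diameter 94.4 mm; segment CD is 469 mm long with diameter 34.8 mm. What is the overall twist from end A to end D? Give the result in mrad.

ω = 2π·2400/60 = 251.3 rad/s, so T = P/ω = 330×745.7 / 251.3 = 979.1 N·m.
J_AB = π(0.0990)⁴/32 = 9.43×10^-6 m⁴; J_BC = π(0.0944)⁴/32 = 7.80×10^-6 m⁴; J_CD = π(0.0348)⁴/32 = 1.44×10^-7 m⁴.
θ = (T/G)·Σ L_i/J_i = (979.1/78.0×10⁹)·(1.76/9.43×10^-6 + 0.481/7.80×10^-6 + 0.469/1.44×10^-7) = 0.04401 rad.

44.0 mrad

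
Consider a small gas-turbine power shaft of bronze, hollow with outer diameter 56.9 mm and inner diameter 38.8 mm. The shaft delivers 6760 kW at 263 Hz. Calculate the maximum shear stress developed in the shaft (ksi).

ω = 2π·263 = 1652 rad/s, so T = P/ω = 6760×10³ / 1652 = 4091 N·m.
J = π(d_o⁴ − d_i⁴)/32 = π(0.0569⁴ − 0.0388⁴)/32 = 8.066×10^-7 m⁴.
τ_max = T·r/J = 4091 × 0.0284 / 8.066×10^-7 = 1.443×10^8 Pa.

20.9 ksi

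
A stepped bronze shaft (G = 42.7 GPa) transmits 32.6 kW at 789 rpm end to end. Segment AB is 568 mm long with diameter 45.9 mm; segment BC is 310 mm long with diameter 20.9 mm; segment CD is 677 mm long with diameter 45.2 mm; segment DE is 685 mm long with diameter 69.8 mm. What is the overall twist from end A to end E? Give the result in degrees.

ω = 2π·789/60 = 82.62 rad/s, so T = P/ω = 32.6×10³ / 82.62 = 394.6 N·m.
J_AB = π(0.0459)⁴/32 = 4.36×10^-7 m⁴; J_BC = π(0.0209)⁴/32 = 1.87×10^-8 m⁴; J_CD = π(0.0452)⁴/32 = 4.10×10^-7 m⁴; J_DE = π(0.0698)⁴/32 = 2.33×10^-6 m⁴.
θ = (T/G)·Σ L_i/J_i = (394.6/42.7×10⁹)·(0.568/4.36×10^-7 + 0.310/1.87×10^-8 + 0.677/4.10×10^-7 + 0.685/2.33×10^-6) = 0.1829 rad.

10.5°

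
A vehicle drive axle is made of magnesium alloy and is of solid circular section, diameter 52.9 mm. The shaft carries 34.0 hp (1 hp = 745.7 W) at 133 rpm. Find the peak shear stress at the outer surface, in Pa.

6.26e7 Pa

ω = 2π·133/60 = 13.93 rad/s, so T = P/ω = 34.0×745.7 / 13.93 = 1820 N·m.
J = πd⁴/32 = π(0.0529)⁴/32 = 7.688×10^-7 m⁴.
τ_max = T·r/J = 1820 × 0.0264 / 7.688×10^-7 = 6.263×10^7 Pa.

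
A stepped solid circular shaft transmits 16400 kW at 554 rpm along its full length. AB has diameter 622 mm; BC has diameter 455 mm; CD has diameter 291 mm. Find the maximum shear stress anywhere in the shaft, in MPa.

58.4 MPa

ω = 2π·554/60 = 58.01 rad/s, so T = P/ω = 16400×10³ / 58.01 = 282700 N·m.
Under the same torque, τ_max = 16T/(πd³) is largest where d is smallest — segment CD (d = 291 mm).
τ_max = 16·282700/(π·(0.291)³) = 5.842×10^7 Pa.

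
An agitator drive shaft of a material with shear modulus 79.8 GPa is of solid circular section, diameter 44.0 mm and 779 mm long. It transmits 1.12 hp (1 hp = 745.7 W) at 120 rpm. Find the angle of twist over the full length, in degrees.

0.101°

ω = 2π·120/60 = 12.57 rad/s, so T = P/ω = 1.12×745.7 / 12.57 = 66.46 N·m.
J = πd⁴/32 = π(0.0440)⁴/32 = 3.680×10^-7 m⁴.
θ = T·L/(G·J) = 66.46 × 0.779 / (79.8×10⁹ × 3.680×10^-7) = 1.763×10^-3 rad.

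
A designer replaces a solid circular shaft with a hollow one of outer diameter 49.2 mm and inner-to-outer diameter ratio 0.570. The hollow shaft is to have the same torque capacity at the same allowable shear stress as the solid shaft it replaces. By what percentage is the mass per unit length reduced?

Equal τ_max and T ⇒ the solid shaft needs d_s³ = d_o³(1−k⁴), so d_s = 49.2·(1−0.570⁴)^(1/3) = 47.40 mm.
Area ratio A_h/A_s = d_o²(1−k²)/d_s² = (1−k²)/(1−k⁴)^(2/3) = 0.7272.
Mass saving = 1 − 0.7272 = 27.3 %.

27.3 %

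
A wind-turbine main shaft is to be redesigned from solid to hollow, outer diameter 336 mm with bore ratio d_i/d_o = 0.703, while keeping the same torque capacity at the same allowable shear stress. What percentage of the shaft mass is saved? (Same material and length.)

Equal τ_max and T ⇒ the solid shaft needs d_s³ = d_o³(1−k⁴), so d_s = 336·(1−0.703⁴)^(1/3) = 306.1 mm.
Area ratio A_h/A_s = d_o²(1−k²)/d_s² = (1−k²)/(1−k⁴)^(2/3) = 0.6096.
Mass saving = 1 − 0.6096 = 39.0 %.

39.0 %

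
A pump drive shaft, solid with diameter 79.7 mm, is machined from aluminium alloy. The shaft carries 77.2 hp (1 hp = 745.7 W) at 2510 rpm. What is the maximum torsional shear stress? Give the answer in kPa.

2200 kPa

ω = 2π·2510/60 = 262.8 rad/s, so T = P/ω = 77.2×745.7 / 262.8 = 219.0 N·m.
J = πd⁴/32 = π(0.0797)⁴/32 = 3.961×10^-6 m⁴.
τ_max = T·r/J = 219.0 × 0.0399 / 3.961×10^-6 = 2.203×10^6 Pa.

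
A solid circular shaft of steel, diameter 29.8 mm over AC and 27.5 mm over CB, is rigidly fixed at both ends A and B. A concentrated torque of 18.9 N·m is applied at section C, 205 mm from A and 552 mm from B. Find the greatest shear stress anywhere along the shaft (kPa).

2870 kPa

Compatibility: T_A·a/J_AC = T_B·b/J_CB with T_A + T_B = T₀.
J_AC = 7.74×10^-8 m⁴, J_CB = 5.61×10^-8 m⁴, so T_A = T₀·(J_AC/a)/((J_AC/a)+(J_CB/b)) = 14.89 N·m, T_B = 4.010 N·m.
τ in each portion: τ_AC = 2.87×10^6 Pa, τ_CB = 9.82×10^5 Pa; maximum is in AC.
τ_max = T_AC·r/J = 14.89·0.0149/7.74×10^-8 = 2.866×10^6 Pa.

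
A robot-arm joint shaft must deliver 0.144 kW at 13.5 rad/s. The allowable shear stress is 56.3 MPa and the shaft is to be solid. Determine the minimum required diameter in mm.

ω = 13.5 rad/s, so T = P/ω = 0.144×10³ / 13.50 = 10.67 N·m.
For a solid shaft τ_max = 16T/(πd³), so d = (16T/(π τ_allow))^(1/3) = (16·10.67/(π·5.63×10^7))^(1/3) = 0.009882 m.

9.88 mm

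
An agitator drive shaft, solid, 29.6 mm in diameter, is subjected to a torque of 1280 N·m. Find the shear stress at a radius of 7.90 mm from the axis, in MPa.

J = πd⁴/32 = π(0.0296)⁴/32 = 7.536×10^-8 m⁴.
Shear stress varies linearly with radius: τ = T·r/J = 1280 × 0.00790 / 7.536×10^-8 = 1.342×10^8 Pa.

134 MPa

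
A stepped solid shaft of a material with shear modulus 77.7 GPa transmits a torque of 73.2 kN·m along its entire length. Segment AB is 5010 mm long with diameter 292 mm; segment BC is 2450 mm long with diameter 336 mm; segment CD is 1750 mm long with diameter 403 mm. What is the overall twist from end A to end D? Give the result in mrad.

J_AB = π(0.292)⁴/32 = 7.14×10^-4 m⁴; J_BC = π(0.336)⁴/32 = 1.25×10^-3 m⁴; J_CD = π(0.403)⁴/32 = 2.59×10^-3 m⁴.
θ = (T/G)·Σ L_i/J_i = (73200/77.7×10⁹)·(5.01/7.14×10^-4 + 2.45/1.25×10^-3 + 1.75/2.59×10^-3) = 9.094×10^-3 rad.

9.09 mrad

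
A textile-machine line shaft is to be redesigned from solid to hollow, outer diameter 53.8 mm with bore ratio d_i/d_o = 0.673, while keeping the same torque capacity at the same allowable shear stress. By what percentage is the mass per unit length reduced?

Equal τ_max and T ⇒ the solid shaft needs d_s³ = d_o³(1−k⁴), so d_s = 53.8·(1−0.673⁴)^(1/3) = 49.84 mm.
Area ratio A_h/A_s = d_o²(1−k²)/d_s² = (1−k²)/(1−k⁴)^(2/3) = 0.6376.
Mass saving = 1 − 0.6376 = 36.2 %.

36.2 %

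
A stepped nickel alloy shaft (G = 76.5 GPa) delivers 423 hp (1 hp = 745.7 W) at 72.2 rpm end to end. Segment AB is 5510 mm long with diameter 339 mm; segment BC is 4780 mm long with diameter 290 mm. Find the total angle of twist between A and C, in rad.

0.00607 rad

ω = 2π·72.2/60 = 7.561 rad/s, so T = P/ω = 423×745.7 / 7.561 = 41720 N·m.
J_AB = π(0.339)⁴/32 = 1.30×10^-3 m⁴; J_BC = π(0.290)⁴/32 = 6.94×10^-4 m⁴.
θ = (T/G)·Σ L_i/J_i = (41720/76.5×10⁹)·(5.51/1.30×10^-3 + 4.78/6.94×10^-4) = 6.072×10^-3 rad.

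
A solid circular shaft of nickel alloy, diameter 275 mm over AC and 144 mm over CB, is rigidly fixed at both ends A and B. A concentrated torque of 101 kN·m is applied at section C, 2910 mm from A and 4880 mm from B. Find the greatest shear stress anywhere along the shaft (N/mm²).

23.7 N/mm²

Compatibility: T_A·a/J_AC = T_B·b/J_CB with T_A + T_B = T₀.
J_AC = 5.61×10^-4 m⁴, J_CB = 4.22×10^-5 m⁴, so T_A = T₀·(J_AC/a)/((J_AC/a)+(J_CB/b)) = 96670 N·m, T_B = 4334 N·m.
τ in each portion: τ_AC = 2.37×10^7 Pa, τ_CB = 7.39×10^6 Pa; maximum is in AC.
τ_max = T_AC·r/J = 96670·0.138/5.61×10^-4 = 2.367×10^7 Pa.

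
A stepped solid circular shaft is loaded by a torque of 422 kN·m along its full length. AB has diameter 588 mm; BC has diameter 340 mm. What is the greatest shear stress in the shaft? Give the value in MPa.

Under the same torque, τ_max = 16T/(πd³) is largest where d is smallest — segment BC (d = 340 mm).
τ_max = 16·422000/(π·(0.340)³) = 5.468×10^7 Pa.

54.7 MPa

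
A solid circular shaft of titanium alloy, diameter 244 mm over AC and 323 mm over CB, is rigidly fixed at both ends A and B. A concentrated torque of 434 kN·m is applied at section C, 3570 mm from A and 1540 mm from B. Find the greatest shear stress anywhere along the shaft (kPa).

Compatibility: T_A·a/J_AC = T_B·b/J_CB with T_A + T_B = T₀.
J_AC = 3.48×10^-4 m⁴, J_CB = 1.07×10^-3 m⁴, so T_A = T₀·(J_AC/a)/((J_AC/a)+(J_CB/b)) = 53460 N·m, T_B = 380500 N·m.
τ in each portion: τ_AC = 1.87×10^7 Pa, τ_CB = 5.75×10^7 Pa; maximum is in CB.
τ_max = T_CB·r/J = 380500·0.162/1.07×10^-3 = 5.751×10^7 Pa.

57500 kPa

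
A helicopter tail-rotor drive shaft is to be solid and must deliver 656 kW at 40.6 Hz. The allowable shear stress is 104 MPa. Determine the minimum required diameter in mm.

ω = 2π·40.6 = 255.1 rad/s, so T = P/ω = 656×10³ / 255.1 = 2572 N·m.
For a solid shaft τ_max = 16T/(πd³), so d = (16T/(π τ_allow))^(1/3) = (16·2572/(π·1.04×10^8))^(1/3) = 0.05012 m.

50.1 mm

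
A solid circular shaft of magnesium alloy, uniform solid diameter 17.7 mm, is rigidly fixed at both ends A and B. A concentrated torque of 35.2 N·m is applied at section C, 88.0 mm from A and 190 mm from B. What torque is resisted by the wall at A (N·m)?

24.1 N·m

With uniform GJ and both ends fixed, compatibility θ_AC = θ_CB gives T_A·a = T_B·b, together with T_A + T_B = T₀.
T_A = T₀·b/(a+b) = 35.20·190/278.0 = 24.06 N·m; T_B = 11.14 N·m.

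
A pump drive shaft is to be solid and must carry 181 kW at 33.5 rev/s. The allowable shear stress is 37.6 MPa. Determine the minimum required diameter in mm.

ω = 2π·33.5 = 210.5 rad/s, so T = P/ω = 181×10³ / 210.5 = 859.9 N·m.
For a solid shaft τ_max = 16T/(πd³), so d = (16T/(π τ_allow))^(1/3) = (16·859.9/(π·3.76×10^7))^(1/3) = 0.04884 m.

48.8 mm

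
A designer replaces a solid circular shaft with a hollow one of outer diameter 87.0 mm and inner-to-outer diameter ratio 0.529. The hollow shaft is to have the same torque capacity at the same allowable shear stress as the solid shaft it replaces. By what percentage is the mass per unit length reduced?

Equal τ_max and T ⇒ the solid shaft needs d_s³ = d_o³(1−k⁴), so d_s = 87.0·(1−0.529⁴)^(1/3) = 84.67 mm.
Area ratio A_h/A_s = d_o²(1−k²)/d_s² = (1−k²)/(1−k⁴)^(2/3) = 0.7604.
Mass saving = 1 − 0.7604 = 24.0 %.

24.0 %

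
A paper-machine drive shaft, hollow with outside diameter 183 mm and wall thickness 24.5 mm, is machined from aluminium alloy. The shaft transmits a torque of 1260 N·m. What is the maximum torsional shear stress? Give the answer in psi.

J = π(d_o⁴ − d_i⁴)/32 = π(0.183⁴ − 0.134⁴)/32 = 7.845×10^-5 m⁴.
τ_max = T·r/J = 1260 × 0.0915 / 7.845×10^-5 = 1.470×10^6 Pa.

213 psi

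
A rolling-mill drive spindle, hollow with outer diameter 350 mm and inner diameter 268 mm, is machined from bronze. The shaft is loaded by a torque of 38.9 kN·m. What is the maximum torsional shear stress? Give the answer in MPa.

7.04 MPa

J = π(d_o⁴ − d_i⁴)/32 = π(0.350⁴ − 0.268⁴)/32 = 9.668×10^-4 m⁴.
τ_max = T·r/J = 38900 × 0.175 / 9.668×10^-4 = 7.041×10^6 Pa.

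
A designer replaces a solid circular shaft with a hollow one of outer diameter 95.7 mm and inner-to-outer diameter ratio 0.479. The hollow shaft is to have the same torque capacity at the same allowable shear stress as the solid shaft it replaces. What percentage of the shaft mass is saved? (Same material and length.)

20.1 %

Equal τ_max and T ⇒ the solid shaft needs d_s³ = d_o³(1−k⁴), so d_s = 95.7·(1−0.479⁴)^(1/3) = 93.99 mm.
Area ratio A_h/A_s = d_o²(1−k²)/d_s² = (1−k²)/(1−k⁴)^(2/3) = 0.7988.
Mass saving = 1 − 0.7988 = 20.1 %.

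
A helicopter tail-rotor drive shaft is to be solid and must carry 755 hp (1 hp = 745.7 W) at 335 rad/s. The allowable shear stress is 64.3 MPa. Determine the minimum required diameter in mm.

51.1 mm

ω = 335 rad/s, so T = P/ω = 755×745.7 / 335.0 = 1681 N·m.
For a solid shaft τ_max = 16T/(πd³), so d = (16T/(π τ_allow))^(1/3) = (16·1681/(π·6.43×10^7))^(1/3) = 0.05106 m.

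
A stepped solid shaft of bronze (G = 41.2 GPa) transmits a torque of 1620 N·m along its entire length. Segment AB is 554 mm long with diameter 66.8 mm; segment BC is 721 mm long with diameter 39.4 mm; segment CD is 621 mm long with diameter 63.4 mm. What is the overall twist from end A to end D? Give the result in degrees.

J_AB = π(0.0668)⁴/32 = 1.95×10^-6 m⁴; J_BC = π(0.0394)⁴/32 = 2.37×10^-7 m⁴; J_CD = π(0.0634)⁴/32 = 1.59×10^-6 m⁴.
θ = (T/G)·Σ L_i/J_i = (1620/41.2×10⁹)·(0.554/1.95×10^-6 + 0.721/2.37×10^-7 + 0.621/1.59×10^-6) = 0.1464 rad.

8.39°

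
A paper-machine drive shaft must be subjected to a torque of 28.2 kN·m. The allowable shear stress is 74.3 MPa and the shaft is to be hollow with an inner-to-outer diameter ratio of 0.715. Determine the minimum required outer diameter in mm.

138 mm

For a hollow shaft with d_i/d_o = 0.715: τ_max = 16T/(π d_o³ (1−k⁴)), so d_o = [16T/(π τ_allow (1−k⁴))]^(1/3) = [16·28200/(π·7.43×10^7·0.7386)]^(1/3) = 0.1378 m.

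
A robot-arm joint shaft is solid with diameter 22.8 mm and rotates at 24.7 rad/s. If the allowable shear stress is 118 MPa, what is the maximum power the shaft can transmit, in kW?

6.78 kW

J = πd⁴/32 = π(0.0228)⁴/32 = 2.653×10^-8 m⁴.
T_max = τ_allow·J/r = 1.18×10^8 × 2.653×10^-8 / 0.0114 = 274.6 N·m.
ω = 24.7 rad/s, so P_max = T_max·ω = 6783 W.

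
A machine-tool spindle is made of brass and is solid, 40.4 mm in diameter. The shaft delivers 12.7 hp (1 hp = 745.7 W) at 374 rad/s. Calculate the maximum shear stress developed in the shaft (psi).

ω = 374 rad/s, so T = P/ω = 12.7×745.7 / 374.0 = 25.32 N·m.
J = πd⁴/32 = π(0.0404)⁴/32 = 2.615×10^-7 m⁴.
τ_max = T·r/J = 25.32 × 0.0202 / 2.615×10^-7 = 1.956×10^6 Pa.

284 psi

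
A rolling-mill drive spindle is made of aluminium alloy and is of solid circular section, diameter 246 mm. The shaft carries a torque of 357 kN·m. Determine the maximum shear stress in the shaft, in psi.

J = πd⁴/32 = π(0.246)⁴/32 = 3.595×10^-4 m⁴.
τ_max = T·r/J = 357000 × 0.123 / 3.595×10^-4 = 1.221×10^8 Pa.

17700 psi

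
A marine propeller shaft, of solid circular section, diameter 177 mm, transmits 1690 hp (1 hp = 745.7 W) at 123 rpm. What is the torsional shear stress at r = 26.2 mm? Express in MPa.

ω = 2π·123/60 = 12.88 rad/s, so T = P/ω = 1690×745.7 / 12.88 = 97840 N·m.
J = πd⁴/32 = π(0.177)⁴/32 = 9.636×10^-5 m⁴.
Shear stress varies linearly with radius: τ = T·r/J = 97840 × 0.0262 / 9.636×10^-5 = 2.660×10^7 Pa.

26.6 MPa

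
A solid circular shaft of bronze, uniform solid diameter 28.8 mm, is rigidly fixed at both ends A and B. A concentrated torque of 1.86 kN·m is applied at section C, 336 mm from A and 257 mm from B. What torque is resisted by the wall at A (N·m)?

806 N·m

With uniform GJ and both ends fixed, compatibility θ_AC = θ_CB gives T_A·a = T_B·b, together with T_A + T_B = T₀.
T_A = T₀·b/(a+b) = 1860·257/593.0 = 806.1 N·m; T_B = 1054 N·m.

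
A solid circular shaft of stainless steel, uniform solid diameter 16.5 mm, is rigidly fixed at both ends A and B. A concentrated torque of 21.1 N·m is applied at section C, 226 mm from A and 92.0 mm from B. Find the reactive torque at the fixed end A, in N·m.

6.10 N·m

With uniform GJ and both ends fixed, compatibility θ_AC = θ_CB gives T_A·a = T_B·b, together with T_A + T_B = T₀.
T_A = T₀·b/(a+b) = 21.10·92.0/318.0 = 6.104 N·m; T_B = 15.00 N·m.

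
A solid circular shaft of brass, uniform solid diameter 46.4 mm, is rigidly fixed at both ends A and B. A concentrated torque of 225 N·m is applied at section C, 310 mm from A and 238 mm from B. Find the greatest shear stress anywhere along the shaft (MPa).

With uniform GJ and both ends fixed, compatibility θ_AC = θ_CB gives T_A·a = T_B·b, together with T_A + T_B = T₀.
T_A = T₀·b/(a+b) = 225.0·238/548.0 = 97.72 N·m; T_B = 127.3 N·m.
τ in each portion: τ_AC = 4.98×10^6 Pa, τ_CB = 6.49×10^6 Pa; maximum is in CB.
τ_max = T_CB·r/J = 127.3·0.0232/4.55×10^-7 = 6.489×10^6 Pa.

6.49 MPa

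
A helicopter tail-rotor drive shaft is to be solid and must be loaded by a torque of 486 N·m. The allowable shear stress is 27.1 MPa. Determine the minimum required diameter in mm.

45.0 mm

For a solid shaft τ_max = 16T/(πd³), so d = (16T/(π τ_allow))^(1/3) = (16·486.0/(π·2.71×10^7))^(1/3) = 0.04503 m.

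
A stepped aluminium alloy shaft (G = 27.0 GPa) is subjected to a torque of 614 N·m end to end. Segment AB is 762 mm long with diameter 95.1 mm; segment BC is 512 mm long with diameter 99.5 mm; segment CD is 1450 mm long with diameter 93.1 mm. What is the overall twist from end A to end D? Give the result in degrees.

0.449°

J_AB = π(0.0951)⁴/32 = 8.03×10^-6 m⁴; J_BC = π(0.0995)⁴/32 = 9.62×10^-6 m⁴; J_CD = π(0.0931)⁴/32 = 7.38×10^-6 m⁴.
θ = (T/G)·Σ L_i/J_i = (614.0/27.0×10⁹)·(0.762/8.03×10^-6 + 0.512/9.62×10^-6 + 1.45/7.38×10^-6) = 7.839×10^-3 rad.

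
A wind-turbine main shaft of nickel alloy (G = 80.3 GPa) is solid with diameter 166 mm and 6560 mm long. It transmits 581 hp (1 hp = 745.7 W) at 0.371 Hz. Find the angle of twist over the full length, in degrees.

11.7°

ω = 2π·0.371 = 2.331 rad/s, so T = P/ω = 581×745.7 / 2.331 = 185900 N·m.
J = πd⁴/32 = π(0.166)⁴/32 = 7.455×10^-5 m⁴.
θ = T·L/(G·J) = 185900 × 6.56 / (80.3×10⁹ × 7.455×10^-5) = 0.2037 rad.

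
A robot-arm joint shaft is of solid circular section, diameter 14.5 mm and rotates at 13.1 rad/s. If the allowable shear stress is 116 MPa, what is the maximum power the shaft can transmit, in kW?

J = πd⁴/32 = π(0.0145)⁴/32 = 4.340×10^-9 m⁴.
T_max = τ_allow·J/r = 1.16×10^8 × 4.340×10^-9 / 0.00725 = 69.44 N·m.
ω = 13.1 rad/s, so P_max = T_max·ω = 909.6 W.

0.910 kW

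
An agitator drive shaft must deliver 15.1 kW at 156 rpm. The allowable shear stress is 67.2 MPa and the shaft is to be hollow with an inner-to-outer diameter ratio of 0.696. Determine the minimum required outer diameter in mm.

45.1 mm

ω = 2π·156/60 = 16.34 rad/s, so T = P/ω = 15.1×10³ / 16.34 = 924.3 N·m.
For a hollow shaft with d_i/d_o = 0.696: τ_max = 16T/(π d_o³ (1−k⁴)), so d_o = [16T/(π τ_allow (1−k⁴))]^(1/3) = [16·924.3/(π·6.72×10^7·0.7653)]^(1/3) = 0.04507 m.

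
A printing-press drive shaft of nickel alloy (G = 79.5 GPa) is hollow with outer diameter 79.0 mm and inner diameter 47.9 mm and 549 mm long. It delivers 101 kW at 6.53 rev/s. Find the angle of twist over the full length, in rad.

ω = 2π·6.53 = 41.03 rad/s, so T = P/ω = 101×10³ / 41.03 = 2462 N·m.
J = π(d_o⁴ − d_i⁴)/32 = π(0.0790⁴ − 0.0479⁴)/32 = 3.307×10^-6 m⁴.
θ = T·L/(G·J) = 2462 × 0.549 / (79.5×10⁹ × 3.307×10^-6) = 5.140×10^-3 rad.

0.00514 rad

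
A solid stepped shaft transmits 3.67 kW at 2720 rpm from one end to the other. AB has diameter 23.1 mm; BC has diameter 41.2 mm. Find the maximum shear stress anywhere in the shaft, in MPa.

ω = 2π·2720/60 = 284.8 rad/s, so T = P/ω = 3.67×10³ / 284.8 = 12.88 N·m.
Under the same torque, τ_max = 16T/(πd³) is largest where d is smallest — segment AB (d = 23.1 mm).
τ_max = 16·12.88/(π·(0.0231)³) = 5.324×10^6 Pa.

5.32 MPa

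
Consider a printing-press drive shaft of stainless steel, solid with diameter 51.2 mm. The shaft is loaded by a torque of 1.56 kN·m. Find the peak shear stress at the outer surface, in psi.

J = πd⁴/32 = π(0.0512)⁴/32 = 6.747×10^-7 m⁴.
τ_max = T·r/J = 1560 × 0.0256 / 6.747×10^-7 = 5.919×10^7 Pa.

8590 psi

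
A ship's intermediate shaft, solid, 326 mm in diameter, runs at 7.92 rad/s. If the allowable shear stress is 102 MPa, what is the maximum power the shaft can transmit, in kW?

5500 kW

J = πd⁴/32 = π(0.326)⁴/32 = 1.109×10^-3 m⁴.
T_max = τ_allow·J/r = 1.02×10^8 × 1.109×10^-3 / 0.163 = 693900 N·m.
ω = 7.92 rad/s, so P_max = T_max·ω = 5.496×10^6 W.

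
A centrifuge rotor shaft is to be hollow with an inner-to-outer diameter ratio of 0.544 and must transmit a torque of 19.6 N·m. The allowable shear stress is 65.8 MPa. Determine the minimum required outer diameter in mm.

For a hollow shaft with d_i/d_o = 0.544: τ_max = 16T/(π d_o³ (1−k⁴)), so d_o = [16T/(π τ_allow (1−k⁴))]^(1/3) = [16·19.60/(π·6.58×10^7·0.9124)]^(1/3) = 0.01185 m.

11.8 mm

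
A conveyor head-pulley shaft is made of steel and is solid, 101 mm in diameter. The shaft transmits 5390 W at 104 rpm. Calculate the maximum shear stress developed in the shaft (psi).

ω = 2π·104/60 = 10.89 rad/s, so T = P/ω = 5390 / 10.89 = 494.9 N·m.
J = πd⁴/32 = π(0.101)⁴/32 = 1.022×10^-5 m⁴.
τ_max = T·r/J = 494.9 × 0.0505 / 1.022×10^-5 = 2.446×10^6 Pa.

355 psi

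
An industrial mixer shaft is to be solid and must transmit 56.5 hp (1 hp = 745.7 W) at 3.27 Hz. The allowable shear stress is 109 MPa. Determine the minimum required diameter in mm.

ω = 2π·3.27 = 20.55 rad/s, so T = P/ω = 56.5×745.7 / 20.55 = 2051 N·m.
For a solid shaft τ_max = 16T/(πd³), so d = (16T/(π τ_allow))^(1/3) = (16·2051/(π·1.09×10^8))^(1/3) = 0.04576 m.

45.8 mm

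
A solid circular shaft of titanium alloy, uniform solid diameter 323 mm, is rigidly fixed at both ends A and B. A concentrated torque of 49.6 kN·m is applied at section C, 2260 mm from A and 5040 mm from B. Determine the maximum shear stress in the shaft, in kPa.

With uniform GJ and both ends fixed, compatibility θ_AC = θ_CB gives T_A·a = T_B·b, together with T_A + T_B = T₀.
T_A = T₀·b/(a+b) = 49600·5040/7300 = 34240 N·m; T_B = 15360 N·m.
τ in each portion: τ_AC = 5.18×10^6 Pa, τ_CB = 2.32×10^6 Pa; maximum is in AC.
τ_max = T_AC·r/J = 34240·0.162/1.07×10^-3 = 5.175×10^6 Pa.

5180 kPa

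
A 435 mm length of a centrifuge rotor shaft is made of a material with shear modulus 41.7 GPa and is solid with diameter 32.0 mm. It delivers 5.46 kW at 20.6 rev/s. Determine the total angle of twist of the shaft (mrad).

ω = 2π·20.6 = 129.4 rad/s, so T = P/ω = 5.46×10³ / 129.4 = 42.18 N·m.
J = πd⁴/32 = π(0.0320)⁴/32 = 1.029×10^-7 m⁴.
θ = T·L/(G·J) = 42.18 × 0.435 / (41.7×10⁹ × 1.029×10^-7) = 4.275×10^-3 rad.

4.27 mrad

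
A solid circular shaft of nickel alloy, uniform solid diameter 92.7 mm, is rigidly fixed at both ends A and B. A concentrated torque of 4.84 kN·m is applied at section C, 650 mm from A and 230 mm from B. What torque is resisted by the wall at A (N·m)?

1260 N·m

With uniform GJ and both ends fixed, compatibility θ_AC = θ_CB gives T_A·a = T_B·b, together with T_A + T_B = T₀.
T_A = T₀·b/(a+b) = 4840·230/880.0 = 1265 N·m; T_B = 3575 N·m.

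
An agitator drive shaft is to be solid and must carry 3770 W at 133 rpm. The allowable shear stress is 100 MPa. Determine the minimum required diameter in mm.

ω = 2π·133/60 = 13.93 rad/s, so T = P/ω = 3770 / 13.93 = 270.7 N·m.
For a solid shaft τ_max = 16T/(πd³), so d = (16T/(π τ_allow))^(1/3) = (16·270.7/(π·1.00×10^8))^(1/3) = 0.02398 m.

24.0 mm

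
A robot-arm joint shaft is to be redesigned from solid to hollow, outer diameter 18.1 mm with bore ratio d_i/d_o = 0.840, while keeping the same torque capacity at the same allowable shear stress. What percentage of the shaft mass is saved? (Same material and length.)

Equal τ_max and T ⇒ the solid shaft needs d_s³ = d_o³(1−k⁴), so d_s = 18.1·(1−0.840⁴)^(1/3) = 14.39 mm.
Area ratio A_h/A_s = d_o²(1−k²)/d_s² = (1−k²)/(1−k⁴)^(2/3) = 0.4660.
Mass saving = 1 − 0.4660 = 53.4 %.

53.4 %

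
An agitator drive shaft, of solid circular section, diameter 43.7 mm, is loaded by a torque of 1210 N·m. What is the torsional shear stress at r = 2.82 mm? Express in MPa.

J = πd⁴/32 = π(0.0437)⁴/32 = 3.580×10^-7 m⁴.
Shear stress varies linearly with radius: τ = T·r/J = 1210 × 0.00282 / 3.580×10^-7 = 9.530×10^6 Pa.

9.53 MPa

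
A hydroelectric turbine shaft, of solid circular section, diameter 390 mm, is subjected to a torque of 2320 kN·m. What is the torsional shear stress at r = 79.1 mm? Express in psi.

11700 psi

J = πd⁴/32 = π(0.390)⁴/32 = 2.271×10^-3 m⁴.
Shear stress varies linearly with radius: τ = T·r/J = 2.320e6 × 0.0791 / 2.271×10^-3 = 8.080×10^7 Pa.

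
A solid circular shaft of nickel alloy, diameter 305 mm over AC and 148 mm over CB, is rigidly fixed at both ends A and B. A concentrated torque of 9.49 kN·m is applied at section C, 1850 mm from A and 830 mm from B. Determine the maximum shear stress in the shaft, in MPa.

1.64 MPa

Compatibility: T_A·a/J_AC = T_B·b/J_CB with T_A + T_B = T₀.
J_AC = 8.50×10^-4 m⁴, J_CB = 4.71×10^-5 m⁴, so T_A = T₀·(J_AC/a)/((J_AC/a)+(J_CB/b)) = 8446 N·m, T_B = 1044 N·m.
τ in each portion: τ_AC = 1.52×10^6 Pa, τ_CB = 1.64×10^6 Pa; maximum is in CB.
τ_max = T_CB·r/J = 1044·0.0740/4.71×10^-5 = 1.640×10^6 Pa.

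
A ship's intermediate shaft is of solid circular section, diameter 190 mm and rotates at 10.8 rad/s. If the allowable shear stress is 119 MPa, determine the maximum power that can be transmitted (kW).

1730 kW

J = πd⁴/32 = π(0.190)⁴/32 = 1.279×10^-4 m⁴.
T_max = τ_allow·J/r = 1.19×10^8 × 1.279×10^-4 / 0.0950 = 160300 N·m.
ω = 10.8 rad/s, so P_max = T_max·ω = 1.731×10^6 W.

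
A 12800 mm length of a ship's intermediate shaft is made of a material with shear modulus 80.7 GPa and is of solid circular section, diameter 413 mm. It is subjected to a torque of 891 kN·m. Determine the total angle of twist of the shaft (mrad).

49.5 mrad

J = πd⁴/32 = π(0.413)⁴/32 = 2.856×10^-3 m⁴.
θ = T·L/(G·J) = 891000 × 12.8 / (80.7×10⁹ × 2.856×10^-3) = 0.04948 rad.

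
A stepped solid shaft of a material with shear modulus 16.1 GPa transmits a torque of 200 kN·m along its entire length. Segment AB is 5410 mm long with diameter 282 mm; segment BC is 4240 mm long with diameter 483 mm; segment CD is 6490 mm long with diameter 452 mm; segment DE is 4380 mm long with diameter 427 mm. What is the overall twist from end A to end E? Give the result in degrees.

J_AB = π(0.282)⁴/32 = 6.21×10^-4 m⁴; J_BC = π(0.483)⁴/32 = 5.34×10^-3 m⁴; J_CD = π(0.452)⁴/32 = 4.10×10^-3 m⁴; J_DE = π(0.427)⁴/32 = 3.26×10^-3 m⁴.
θ = (T/G)·Σ L_i/J_i = (200000/16.1×10⁹)·(5.41/6.21×10^-4 + 4.24/5.34×10^-3 + 6.49/4.10×10^-3 + 4.38/3.26×10^-3) = 0.1544 rad.

8.85°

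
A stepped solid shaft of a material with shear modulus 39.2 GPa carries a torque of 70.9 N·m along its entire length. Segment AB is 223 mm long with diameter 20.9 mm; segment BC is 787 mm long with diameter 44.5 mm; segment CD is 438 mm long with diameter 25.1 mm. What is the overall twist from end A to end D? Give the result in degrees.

2.61°

J_AB = π(0.0209)⁴/32 = 1.87×10^-8 m⁴; J_BC = π(0.0445)⁴/32 = 3.85×10^-7 m⁴; J_CD = π(0.0251)⁴/32 = 3.90×10^-8 m⁴.
θ = (T/G)·Σ L_i/J_i = (70.90/39.2×10⁹)·(0.223/1.87×10^-8 + 0.787/3.85×10^-7 + 0.438/3.90×10^-8) = 0.04556 rad.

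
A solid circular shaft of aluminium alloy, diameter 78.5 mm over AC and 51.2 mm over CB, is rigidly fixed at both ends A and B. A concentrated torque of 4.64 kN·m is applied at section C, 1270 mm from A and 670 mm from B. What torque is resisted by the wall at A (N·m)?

Compatibility: T_A·a/J_AC = T_B·b/J_CB with T_A + T_B = T₀.
J_AC = 3.73×10^-6 m⁴, J_CB = 6.75×10^-7 m⁴, so T_A = T₀·(J_AC/a)/((J_AC/a)+(J_CB/b)) = 3455 N·m, T_B = 1185 N·m.

3450 N·m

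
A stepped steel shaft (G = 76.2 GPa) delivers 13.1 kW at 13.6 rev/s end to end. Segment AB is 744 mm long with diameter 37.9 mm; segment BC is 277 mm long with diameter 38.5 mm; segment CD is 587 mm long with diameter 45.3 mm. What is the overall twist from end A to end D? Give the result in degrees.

ω = 2π·13.6 = 85.45 rad/s, so T = P/ω = 13.1×10³ / 85.45 = 153.3 N·m.
J_AB = π(0.0379)⁴/32 = 2.03×10^-7 m⁴; J_BC = π(0.0385)⁴/32 = 2.16×10^-7 m⁴; J_CD = π(0.0453)⁴/32 = 4.13×10^-7 m⁴.
θ = (T/G)·Σ L_i/J_i = (153.3/76.2×10⁹)·(0.744/2.03×10^-7 + 0.277/2.16×10^-7 + 0.587/4.13×10^-7) = 0.01283 rad.

0.735°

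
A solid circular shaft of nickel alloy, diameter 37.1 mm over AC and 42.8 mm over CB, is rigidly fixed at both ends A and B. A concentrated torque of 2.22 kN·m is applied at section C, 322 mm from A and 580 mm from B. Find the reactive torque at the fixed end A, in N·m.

Compatibility: T_A·a/J_AC = T_B·b/J_CB with T_A + T_B = T₀.
J_AC = 1.86×10^-7 m⁴, J_CB = 3.29×10^-7 m⁴, so T_A = T₀·(J_AC/a)/((J_AC/a)+(J_CB/b)) = 1119 N·m, T_B = 1101 N·m.

1120 N·m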